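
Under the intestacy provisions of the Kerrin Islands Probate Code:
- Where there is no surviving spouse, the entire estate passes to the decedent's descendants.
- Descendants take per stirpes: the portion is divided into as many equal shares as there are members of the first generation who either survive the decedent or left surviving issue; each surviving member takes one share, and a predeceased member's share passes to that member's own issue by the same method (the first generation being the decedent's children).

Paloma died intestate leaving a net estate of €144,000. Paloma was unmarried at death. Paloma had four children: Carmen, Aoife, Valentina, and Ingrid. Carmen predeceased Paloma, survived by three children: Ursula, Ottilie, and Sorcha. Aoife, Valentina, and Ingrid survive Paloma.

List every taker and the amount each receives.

Ursula: €12,000; Ottilie: €12,000; Sorcha: €12,000; Aoife: €36,000; Valentina: €36,000; Ingrid: €36,000

The entire €144,000 passes to the descendants.
That amount (€144,000) is divided into 4 shares of €36,000: Aoife, Valentina, and Ingrid each take €36,000; Carmen's €36,000 share passes to Carmen's issue.
Carmen's share (€36,000) is divided into 3 shares of €12,000: Ursula, Ottilie, and Sorcha each take €12,000.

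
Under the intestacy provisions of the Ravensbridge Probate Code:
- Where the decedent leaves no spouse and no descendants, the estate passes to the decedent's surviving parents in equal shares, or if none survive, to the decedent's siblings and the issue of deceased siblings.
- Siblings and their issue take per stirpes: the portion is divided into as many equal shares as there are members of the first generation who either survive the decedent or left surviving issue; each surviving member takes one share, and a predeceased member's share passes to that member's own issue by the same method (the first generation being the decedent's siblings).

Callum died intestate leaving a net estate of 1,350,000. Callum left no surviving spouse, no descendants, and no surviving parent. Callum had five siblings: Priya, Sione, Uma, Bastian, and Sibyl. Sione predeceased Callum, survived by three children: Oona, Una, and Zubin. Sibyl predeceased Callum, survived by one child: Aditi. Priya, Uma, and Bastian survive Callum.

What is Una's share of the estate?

The entire 1,350,000 passes to the siblings and their issue.
That amount (1,350,000) is divided into 5 shares of 270,000: Priya, Uma, and Bastian each take 270,000; Sione's 270,000 share passes to Sione's issue; Sibyl's 270,000 share passes to Sibyl's issue.
Sione's share (270,000) is divided into 3 shares of 90,000: Oona, Una, and Zubin each take 90,000.
Sibyl's share (270,000) passes entirely to Aditi.

Una receives 90,000.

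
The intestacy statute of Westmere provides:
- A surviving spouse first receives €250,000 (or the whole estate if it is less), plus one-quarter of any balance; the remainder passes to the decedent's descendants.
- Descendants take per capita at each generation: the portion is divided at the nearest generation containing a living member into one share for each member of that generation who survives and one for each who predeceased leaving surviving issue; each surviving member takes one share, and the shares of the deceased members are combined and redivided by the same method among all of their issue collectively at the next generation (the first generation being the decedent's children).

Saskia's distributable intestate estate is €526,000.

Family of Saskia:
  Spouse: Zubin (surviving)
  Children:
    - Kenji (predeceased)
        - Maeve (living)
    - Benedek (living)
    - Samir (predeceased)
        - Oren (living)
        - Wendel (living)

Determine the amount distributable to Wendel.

Zubin first takes €250,000, leaving a balance of €276,000. Zubin then takes one-quarter of the balance (€69,000), for a total of €319,000. The remaining €207,000 passes to the descendants.
The descendants' portion (€207,000) is divided at the children's generation into 3 shares of €69,000. Benedek takes €69,000. The 2 shares of the deceased (Kenji and Samir) are combined into a pool of €138,000.
That pool (€138,000) is divided at the grandchildren's generation equally among Maeve, Oren, and Wendel: €46,000 each.

Wendel receives €46,000.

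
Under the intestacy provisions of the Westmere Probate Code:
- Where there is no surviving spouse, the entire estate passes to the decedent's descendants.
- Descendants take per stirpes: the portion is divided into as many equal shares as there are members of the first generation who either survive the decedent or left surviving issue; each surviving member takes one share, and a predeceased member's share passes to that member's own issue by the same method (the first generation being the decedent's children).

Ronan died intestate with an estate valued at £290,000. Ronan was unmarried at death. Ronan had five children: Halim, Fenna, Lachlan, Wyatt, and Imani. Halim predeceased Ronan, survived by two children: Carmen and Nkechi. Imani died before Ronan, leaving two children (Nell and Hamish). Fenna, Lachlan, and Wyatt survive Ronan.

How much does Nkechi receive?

Nkechi receives £29,000.

The entire £290,000 passes to the descendants.
That amount (£290,000) is divided into 5 shares of £58,000: Fenna, Lachlan, and Wyatt each take £58,000; Halim's £58,000 share passes to Halim's issue; Imani's £58,000 share passes to Imani's issue.
Halim's share (£58,000) is divided into 2 shares of £29,000: Carmen and Nkechi each take £29,000.
Imani's share (£58,000) is divided into 2 shares of £29,000: Nell and Hamish each take £29,000.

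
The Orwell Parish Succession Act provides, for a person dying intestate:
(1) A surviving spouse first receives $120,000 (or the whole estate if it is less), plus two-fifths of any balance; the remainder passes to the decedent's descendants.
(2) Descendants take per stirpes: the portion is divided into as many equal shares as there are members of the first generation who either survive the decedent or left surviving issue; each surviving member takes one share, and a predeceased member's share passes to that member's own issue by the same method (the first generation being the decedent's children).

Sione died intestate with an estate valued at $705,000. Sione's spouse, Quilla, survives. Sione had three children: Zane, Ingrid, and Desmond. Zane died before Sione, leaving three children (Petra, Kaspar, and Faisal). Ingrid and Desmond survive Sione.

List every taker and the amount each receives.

Quilla: $354,000; Petra: $39,000; Kaspar: $39,000; Faisal: $39,000; Ingrid: $117,000; Desmond: $117,000

Quilla first takes $120,000, leaving a balance of $585,000. Quilla then takes two-fifths of the balance ($234,000), for a total of $354,000. The remaining $351,000 passes to the descendants.
The descendants' portion ($351,000) is divided into 3 shares of $117,000: Ingrid and Desmond each take $117,000; Zane's $117,000 share passes to Zane's issue.
Zane's share ($117,000) is divided into 3 shares of $39,000: Petra, Kaspar, and Faisal each take $39,000.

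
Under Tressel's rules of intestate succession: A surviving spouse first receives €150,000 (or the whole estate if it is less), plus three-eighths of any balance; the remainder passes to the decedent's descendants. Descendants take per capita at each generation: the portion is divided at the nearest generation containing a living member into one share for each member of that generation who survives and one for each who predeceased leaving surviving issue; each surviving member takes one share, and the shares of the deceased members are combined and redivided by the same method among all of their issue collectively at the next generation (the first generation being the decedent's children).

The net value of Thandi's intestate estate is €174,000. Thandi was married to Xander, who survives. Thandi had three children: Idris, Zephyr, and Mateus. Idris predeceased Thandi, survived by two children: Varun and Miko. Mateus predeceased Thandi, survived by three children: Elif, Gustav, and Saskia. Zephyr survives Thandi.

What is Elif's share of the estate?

Elif receives €2,000.

Xander first takes €150,000, leaving a balance of €24,000. Xander then takes three-eighths of the balance (€9,000), for a total of €159,000. The remaining €15,000 passes to the descendants.
The descendants' portion (€15,000) is divided at the children's generation into 3 shares of €5,000. Zephyr takes €5,000. The 2 shares of the deceased (Idris and Mateus) are combined into a pool of €10,000.
That pool (€10,000) is divided at the grandchildren's generation equally among Varun, Miko, Elif, Gustav, and Saskia: €2,000 each.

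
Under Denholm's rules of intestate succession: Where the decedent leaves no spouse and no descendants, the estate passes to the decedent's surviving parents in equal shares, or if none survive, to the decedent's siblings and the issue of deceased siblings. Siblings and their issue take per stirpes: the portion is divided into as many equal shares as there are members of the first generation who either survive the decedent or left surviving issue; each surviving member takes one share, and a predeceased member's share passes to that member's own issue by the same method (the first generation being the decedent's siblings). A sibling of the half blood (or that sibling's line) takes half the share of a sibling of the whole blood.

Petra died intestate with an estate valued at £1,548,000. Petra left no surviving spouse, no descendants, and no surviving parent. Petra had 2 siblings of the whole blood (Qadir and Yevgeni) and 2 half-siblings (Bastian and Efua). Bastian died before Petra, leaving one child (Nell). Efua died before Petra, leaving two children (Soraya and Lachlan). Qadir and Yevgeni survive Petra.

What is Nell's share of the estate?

The entire £1,548,000 passes to the siblings and their issue.
Counting each half-blood sibling's line as half a unit, there are 3 units in £1,548,000, so one unit is £516,000. Whole-blood lines (Qadir and Yevgeni) take £516,000 each; half-blood lines (Bastian and Efua) take £258,000 each.
Bastian's share (£258,000) passes entirely to Nell.
Efua's share (£258,000) is divided into 2 shares of £129,000: Soraya and Lachlan each take £129,000.

Nell receives £258,000.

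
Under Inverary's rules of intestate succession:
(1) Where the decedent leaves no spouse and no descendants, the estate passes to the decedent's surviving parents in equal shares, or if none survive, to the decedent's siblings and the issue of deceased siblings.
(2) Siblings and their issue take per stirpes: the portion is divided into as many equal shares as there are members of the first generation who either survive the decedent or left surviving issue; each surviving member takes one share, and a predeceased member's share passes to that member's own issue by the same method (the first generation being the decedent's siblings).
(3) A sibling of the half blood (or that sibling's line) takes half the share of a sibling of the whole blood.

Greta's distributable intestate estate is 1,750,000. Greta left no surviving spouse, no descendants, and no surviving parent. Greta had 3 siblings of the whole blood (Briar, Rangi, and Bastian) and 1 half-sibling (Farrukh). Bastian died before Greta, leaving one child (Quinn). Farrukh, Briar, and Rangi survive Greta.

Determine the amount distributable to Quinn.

Quinn receives 500,000.

The entire 1,750,000 passes to the siblings and their issue.
Counting each half-blood sibling's line as half a unit, there are 7/2 units in 1,750,000, so one unit is 500,000. Whole-blood lines (Briar, Rangi, and Bastian) take 500,000 each; half-blood lines (Farrukh) take 250,000 each.
Bastian's share (500,000) passes entirely to Quinn.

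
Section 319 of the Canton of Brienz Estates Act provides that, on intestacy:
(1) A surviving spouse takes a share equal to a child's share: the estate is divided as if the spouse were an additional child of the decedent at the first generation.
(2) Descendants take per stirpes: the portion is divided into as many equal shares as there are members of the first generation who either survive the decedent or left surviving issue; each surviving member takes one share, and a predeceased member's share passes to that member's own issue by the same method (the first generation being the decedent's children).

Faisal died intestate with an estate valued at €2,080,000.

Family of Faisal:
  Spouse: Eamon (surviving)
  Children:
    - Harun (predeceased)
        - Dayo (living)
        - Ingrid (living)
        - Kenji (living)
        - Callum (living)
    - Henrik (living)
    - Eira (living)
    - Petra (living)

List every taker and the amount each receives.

Eamon: €416,000; Dayo: €104,000; Ingrid: €104,000; Kenji: €104,000; Callum: €104,000; Henrik: €416,000; Eira: €416,000; Petra: €416,000

The spouse counts as an additional share at the children's level, so there are 5 primary shares of €416,000. Eamon takes one such share (€416,000).
The children's combined portion (€1,664,000) is divided into 4 shares of €416,000: Henrik, Eira, and Petra each take €416,000; Harun's €416,000 share passes to Harun's issue.
Harun's share (€416,000) is divided into 4 shares of €104,000: Dayo, Ingrid, Kenji, and Callum each take €104,000.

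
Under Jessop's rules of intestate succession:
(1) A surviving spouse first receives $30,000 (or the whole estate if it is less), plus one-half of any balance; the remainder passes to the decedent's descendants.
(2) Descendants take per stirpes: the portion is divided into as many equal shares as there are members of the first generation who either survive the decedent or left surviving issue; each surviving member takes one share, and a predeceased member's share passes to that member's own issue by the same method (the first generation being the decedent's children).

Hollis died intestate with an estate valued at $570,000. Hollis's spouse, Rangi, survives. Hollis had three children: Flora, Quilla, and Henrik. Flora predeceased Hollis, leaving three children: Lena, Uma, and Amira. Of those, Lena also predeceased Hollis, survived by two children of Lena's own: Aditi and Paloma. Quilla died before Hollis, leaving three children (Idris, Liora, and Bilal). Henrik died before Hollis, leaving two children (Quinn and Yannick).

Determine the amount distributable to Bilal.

Bilal receives $30,000.

Rangi first takes $30,000, leaving a balance of $540,000. Rangi then takes one-half of the balance ($270,000), for a total of $300,000. The remaining $270,000 passes to the descendants.
The descendants' portion ($270,000) is divided into 3 shares of $90,000: Flora's $90,000 share passes to Flora's issue; Quilla's $90,000 share passes to Quilla's issue; Henrik's $90,000 share passes to Henrik's issue.
Flora's share ($90,000) is divided into 3 shares of $30,000: Uma and Amira each take $30,000; Lena's $30,000 share passes to Lena's issue.
Lena's share ($30,000) is divided into 2 shares of $15,000: Aditi and Paloma each take $15,000.
Quilla's share ($90,000) is divided into 3 shares of $30,000: Idris, Liora, and Bilal each take $30,000.
Henrik's share ($90,000) is divided into 2 shares of $45,000: Quinn and Yannick each take $45,000.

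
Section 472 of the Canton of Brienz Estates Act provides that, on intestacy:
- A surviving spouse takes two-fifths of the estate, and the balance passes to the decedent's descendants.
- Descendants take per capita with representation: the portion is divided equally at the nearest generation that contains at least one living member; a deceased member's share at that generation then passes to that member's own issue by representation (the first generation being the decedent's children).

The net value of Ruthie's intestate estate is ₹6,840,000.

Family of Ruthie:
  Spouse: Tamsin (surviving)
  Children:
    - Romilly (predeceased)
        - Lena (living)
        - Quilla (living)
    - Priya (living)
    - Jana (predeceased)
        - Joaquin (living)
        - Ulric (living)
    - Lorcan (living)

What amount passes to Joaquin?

Tamsin takes two-fifths of ₹6,840,000 = ₹2,736,000. The remaining ₹4,104,000 passes to the descendants.
The descendants' portion (₹4,104,000) is divided into 4 shares of ₹1,026,000: Priya and Lorcan each take ₹1,026,000; Romilly's ₹1,026,000 share passes to Romilly's issue; Jana's ₹1,026,000 share passes to Jana's issue.
Romilly's share (₹1,026,000) is divided into 2 shares of ₹513,000: Lena and Quilla each take ₹513,000.
Jana's share (₹1,026,000) is divided into 2 shares of ₹513,000: Joaquin and Ulric each take ₹513,000.

Joaquin receives ₹513,000.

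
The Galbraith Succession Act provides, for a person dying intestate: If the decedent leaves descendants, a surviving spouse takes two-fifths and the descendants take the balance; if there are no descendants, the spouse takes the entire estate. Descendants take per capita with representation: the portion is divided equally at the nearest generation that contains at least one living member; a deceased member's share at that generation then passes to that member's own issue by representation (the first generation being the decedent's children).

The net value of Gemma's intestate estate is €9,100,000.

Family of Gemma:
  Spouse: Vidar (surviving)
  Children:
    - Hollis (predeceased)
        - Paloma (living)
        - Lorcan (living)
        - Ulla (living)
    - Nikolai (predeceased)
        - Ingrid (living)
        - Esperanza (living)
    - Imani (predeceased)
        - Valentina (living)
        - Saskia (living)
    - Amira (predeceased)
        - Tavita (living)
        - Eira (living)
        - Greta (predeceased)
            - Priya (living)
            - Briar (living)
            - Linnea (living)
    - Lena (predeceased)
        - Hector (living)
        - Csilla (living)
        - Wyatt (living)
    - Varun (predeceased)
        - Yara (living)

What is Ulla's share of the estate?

Vidar takes two-fifths of €9,100,000 = €3,640,000. The remaining €5,460,000 passes to the descendants.
No child survives, so the initial division is made at the grandchildren's generation.
The descendants' portion (€5,460,000) is divided into 14 shares of €390,000: Paloma, Lorcan, Ulla, Ingrid, Esperanza, Valentina, Saskia, Tavita, Eira, Hector, Csilla, Wyatt, and Yara each take €390,000; Greta's €390,000 share passes to Greta's issue.
Greta's share (€390,000) is divided into 3 shares of €130,000: Priya, Briar, and Linnea each take €130,000.

Ulla receives €390,000.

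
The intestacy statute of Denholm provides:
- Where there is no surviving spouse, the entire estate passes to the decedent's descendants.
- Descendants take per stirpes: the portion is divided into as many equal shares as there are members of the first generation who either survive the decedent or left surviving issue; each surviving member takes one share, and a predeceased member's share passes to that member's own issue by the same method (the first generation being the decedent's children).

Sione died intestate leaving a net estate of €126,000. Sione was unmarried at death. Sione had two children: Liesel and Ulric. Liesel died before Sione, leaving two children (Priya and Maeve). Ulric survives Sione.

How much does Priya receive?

The entire €126,000 passes to the descendants.
That amount (€126,000) is divided into 2 shares of €63,000: Ulric takes €63,000; Liesel's €63,000 share passes to Liesel's issue.
Liesel's share (€63,000) is divided into 2 shares of €31,500: Priya and Maeve each take €31,500.

Priya receives €31,500.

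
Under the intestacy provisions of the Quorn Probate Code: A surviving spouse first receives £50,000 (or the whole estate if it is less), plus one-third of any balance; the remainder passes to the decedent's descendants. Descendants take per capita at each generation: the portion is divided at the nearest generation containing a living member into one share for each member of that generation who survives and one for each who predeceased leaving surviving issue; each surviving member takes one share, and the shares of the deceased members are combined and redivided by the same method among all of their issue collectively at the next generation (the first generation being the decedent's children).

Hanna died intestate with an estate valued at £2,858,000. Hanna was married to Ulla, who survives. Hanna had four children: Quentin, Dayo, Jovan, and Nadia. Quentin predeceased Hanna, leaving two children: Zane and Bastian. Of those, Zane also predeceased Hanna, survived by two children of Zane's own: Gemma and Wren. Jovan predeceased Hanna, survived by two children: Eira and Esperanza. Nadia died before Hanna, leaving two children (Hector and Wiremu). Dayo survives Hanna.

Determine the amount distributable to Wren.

Wren receives £117,000.

Ulla first takes £50,000, leaving a balance of £2,808,000. Ulla then takes one-third of the balance (£936,000), for a total of £986,000. The remaining £1,872,000 passes to the descendants.
The descendants' portion (£1,872,000) is divided at the children's generation into 4 shares of £468,000. Dayo takes £468,000. The 3 shares of the deceased (Quentin, Jovan, and Nadia) are combined into a pool of £1,404,000.
That pool (£1,404,000) is divided at the grandchildren's generation into 6 shares of £234,000. Bastian, Eira, Esperanza, Hector, and Wiremu each take £234,000. The remaining share for the deceased Zane (£234,000) is carried to the next generation.
That pool (£234,000) is divided at the great-grandchildren's generation equally among Gemma and Wren: £117,000 each.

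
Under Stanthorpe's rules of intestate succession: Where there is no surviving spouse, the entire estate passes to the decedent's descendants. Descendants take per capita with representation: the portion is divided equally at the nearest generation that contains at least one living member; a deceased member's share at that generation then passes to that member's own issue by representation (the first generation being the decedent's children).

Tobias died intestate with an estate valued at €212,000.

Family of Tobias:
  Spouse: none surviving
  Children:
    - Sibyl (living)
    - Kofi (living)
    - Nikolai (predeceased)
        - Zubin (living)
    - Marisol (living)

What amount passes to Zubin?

Zubin receives €53,000.

The entire €212,000 passes to the descendants.
That amount (€212,000) is divided into 4 shares of €53,000: Sibyl, Kofi, and Marisol each take €53,000; Nikolai's €53,000 share passes to Nikolai's issue.
Nikolai's share (€53,000) passes entirely to Zubin.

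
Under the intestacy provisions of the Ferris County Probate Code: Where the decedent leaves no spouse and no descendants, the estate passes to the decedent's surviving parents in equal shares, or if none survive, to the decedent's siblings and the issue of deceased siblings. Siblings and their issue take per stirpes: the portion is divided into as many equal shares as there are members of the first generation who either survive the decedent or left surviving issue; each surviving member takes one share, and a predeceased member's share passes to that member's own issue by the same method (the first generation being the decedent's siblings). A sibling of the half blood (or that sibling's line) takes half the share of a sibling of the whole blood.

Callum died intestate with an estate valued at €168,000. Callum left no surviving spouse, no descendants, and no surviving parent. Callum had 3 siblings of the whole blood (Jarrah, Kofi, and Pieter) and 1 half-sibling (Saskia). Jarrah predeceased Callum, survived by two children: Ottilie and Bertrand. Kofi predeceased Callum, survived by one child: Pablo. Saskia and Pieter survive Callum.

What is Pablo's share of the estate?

Pablo receives €48,000.

The entire €168,000 passes to the siblings and their issue.
Counting each half-blood sibling's line as half a unit, there are 7/2 units in €168,000, so one unit is €48,000. Whole-blood lines (Jarrah, Kofi, and Pieter) take €48,000 each; half-blood lines (Saskia) take €24,000 each.
Jarrah's share (€48,000) is divided into 2 shares of €24,000: Ottilie and Bertrand each take €24,000.
Kofi's share (€48,000) passes entirely to Pablo.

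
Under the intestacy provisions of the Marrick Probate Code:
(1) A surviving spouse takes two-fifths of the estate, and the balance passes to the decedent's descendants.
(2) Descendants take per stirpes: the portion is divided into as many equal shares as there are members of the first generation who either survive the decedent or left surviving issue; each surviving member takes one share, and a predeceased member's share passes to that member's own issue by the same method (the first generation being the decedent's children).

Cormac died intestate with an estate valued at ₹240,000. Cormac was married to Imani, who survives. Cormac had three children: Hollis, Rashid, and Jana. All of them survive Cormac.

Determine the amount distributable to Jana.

Imani takes two-fifths of ₹240,000 = ₹96,000. The remaining ₹144,000 passes to the descendants.
The descendants' portion (₹144,000) is divided into 3 shares of ₹48,000: Hollis, Rashid, and Jana each take ₹48,000.

Jana receives ₹48,000.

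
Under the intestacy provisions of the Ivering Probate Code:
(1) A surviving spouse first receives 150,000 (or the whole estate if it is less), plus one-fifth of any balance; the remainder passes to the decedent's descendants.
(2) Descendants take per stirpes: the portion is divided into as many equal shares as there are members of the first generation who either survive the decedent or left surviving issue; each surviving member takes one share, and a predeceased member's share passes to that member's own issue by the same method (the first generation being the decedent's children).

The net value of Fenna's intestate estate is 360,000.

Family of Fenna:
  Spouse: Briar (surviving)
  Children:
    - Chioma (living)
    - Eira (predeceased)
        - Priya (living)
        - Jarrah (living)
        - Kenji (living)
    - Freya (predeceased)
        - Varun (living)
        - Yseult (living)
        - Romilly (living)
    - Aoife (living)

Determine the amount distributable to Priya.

Briar first takes 150,000, leaving a balance of 210,000. Briar then takes one-fifth of the balance (42,000), for a total of 192,000. The remaining 168,000 passes to the descendants.
The descendants' portion (168,000) is divided into 4 shares of 42,000: Chioma and Aoife each take 42,000; Eira's 42,000 share passes to Eira's issue; Freya's 42,000 share passes to Freya's issue.
Eira's share (42,000) is divided into 3 shares of 14,000: Priya, Jarrah, and Kenji each take 14,000.
Freya's share (42,000) is divided into 3 shares of 14,000: Varun, Yseult, and Romilly each take 14,000.

Priya receives 14,000.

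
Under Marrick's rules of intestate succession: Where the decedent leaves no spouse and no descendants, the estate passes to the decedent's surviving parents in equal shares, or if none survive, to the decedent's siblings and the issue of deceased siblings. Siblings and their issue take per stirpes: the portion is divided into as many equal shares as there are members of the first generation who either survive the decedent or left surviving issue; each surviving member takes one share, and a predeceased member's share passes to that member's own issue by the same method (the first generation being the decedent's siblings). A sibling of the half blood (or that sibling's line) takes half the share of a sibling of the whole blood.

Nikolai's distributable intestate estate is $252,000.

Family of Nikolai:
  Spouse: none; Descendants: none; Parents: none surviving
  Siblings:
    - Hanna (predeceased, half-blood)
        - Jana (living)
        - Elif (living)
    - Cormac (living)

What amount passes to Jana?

The entire $252,000 passes to the siblings and their issue.
Counting each half-blood sibling's line as half a unit, there are 3/2 units in $252,000, so one unit is $168,000. Whole-blood lines (Cormac) take $168,000 each; half-blood lines (Hanna) take $84,000 each.
Hanna's share ($84,000) is divided into 2 shares of $42,000: Jana and Elif each take $42,000.

Jana receives $42,000.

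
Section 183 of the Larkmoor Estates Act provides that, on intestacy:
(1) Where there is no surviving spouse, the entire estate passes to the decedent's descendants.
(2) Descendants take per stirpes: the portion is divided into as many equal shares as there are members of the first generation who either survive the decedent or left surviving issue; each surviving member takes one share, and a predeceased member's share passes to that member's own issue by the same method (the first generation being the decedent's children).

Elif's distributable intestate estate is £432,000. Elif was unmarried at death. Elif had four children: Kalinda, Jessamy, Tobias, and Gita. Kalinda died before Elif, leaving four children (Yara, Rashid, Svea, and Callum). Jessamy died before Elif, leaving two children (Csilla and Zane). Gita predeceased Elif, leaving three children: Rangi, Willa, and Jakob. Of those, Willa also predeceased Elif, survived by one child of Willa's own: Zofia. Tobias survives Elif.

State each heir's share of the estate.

The entire £432,000 passes to the descendants.
That amount (£432,000) is divided into 4 shares of £108,000: Tobias takes £108,000; Kalinda's £108,000 share passes to Kalinda's issue; Jessamy's £108,000 share passes to Jessamy's issue; Gita's £108,000 share passes to Gita's issue.
Kalinda's share (£108,000) is divided into 4 shares of £27,000: Yara, Rashid, Svea, and Callum each take £27,000.
Jessamy's share (£108,000) is divided into 2 shares of £54,000: Csilla and Zane each take £54,000.
Gita's share (£108,000) is divided into 3 shares of £36,000: Rangi and Jakob each take £36,000; Willa's £36,000 share passes to Willa's issue.
Willa's share (£36,000) passes entirely to Zofia.

Yara: £27,000; Rashid: £27,000; Svea: £27,000; Callum: £27,000; Csilla: £54,000; Zane: £54,000; Tobias: £108,000; Rangi: £36,000; Zofia: £36,000; Jakob: £36,000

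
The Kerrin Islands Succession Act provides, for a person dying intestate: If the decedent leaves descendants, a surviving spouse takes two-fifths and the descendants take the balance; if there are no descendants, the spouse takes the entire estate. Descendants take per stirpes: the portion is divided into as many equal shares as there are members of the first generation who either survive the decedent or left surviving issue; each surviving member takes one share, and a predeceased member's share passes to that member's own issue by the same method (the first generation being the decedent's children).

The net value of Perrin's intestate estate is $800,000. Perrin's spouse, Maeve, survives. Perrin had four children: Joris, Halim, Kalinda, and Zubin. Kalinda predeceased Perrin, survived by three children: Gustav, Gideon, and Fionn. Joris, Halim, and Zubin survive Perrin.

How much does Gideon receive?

Gideon receives $40,000.

Maeve takes two-fifths of $800,000 = $320,000. The remaining $480,000 passes to the descendants.
The descendants' portion ($480,000) is divided into 4 shares of $120,000: Joris, Halim, and Zubin each take $120,000; Kalinda's $120,000 share passes to Kalinda's issue.
Kalinda's share ($120,000) is divided into 3 shares of $40,000: Gustav, Gideon, and Fionn each take $40,000.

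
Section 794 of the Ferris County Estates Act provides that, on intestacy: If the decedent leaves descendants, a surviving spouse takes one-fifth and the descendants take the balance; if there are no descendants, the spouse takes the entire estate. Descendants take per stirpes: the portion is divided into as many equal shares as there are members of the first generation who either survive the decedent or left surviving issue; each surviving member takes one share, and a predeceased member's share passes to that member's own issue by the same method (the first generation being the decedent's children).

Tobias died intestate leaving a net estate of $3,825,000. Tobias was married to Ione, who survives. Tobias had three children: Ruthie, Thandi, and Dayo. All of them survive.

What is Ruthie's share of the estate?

Ione takes one-fifth of $3,825,000 = $765,000. The remaining $3,060,000 passes to the descendants.
The descendants' portion ($3,060,000) is divided into 3 shares of $1,020,000: Ruthie, Thandi, and Dayo each take $1,020,000.

Ruthie receives $1,020,000.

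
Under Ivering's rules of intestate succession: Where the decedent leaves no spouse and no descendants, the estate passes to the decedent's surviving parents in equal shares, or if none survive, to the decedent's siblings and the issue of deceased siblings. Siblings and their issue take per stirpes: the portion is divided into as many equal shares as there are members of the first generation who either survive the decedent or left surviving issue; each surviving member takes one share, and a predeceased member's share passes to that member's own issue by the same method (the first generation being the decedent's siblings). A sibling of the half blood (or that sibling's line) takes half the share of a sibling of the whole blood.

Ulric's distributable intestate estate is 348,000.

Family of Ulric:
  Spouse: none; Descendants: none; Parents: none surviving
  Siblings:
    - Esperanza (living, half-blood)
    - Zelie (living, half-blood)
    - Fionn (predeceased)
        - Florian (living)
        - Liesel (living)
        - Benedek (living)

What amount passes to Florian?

The entire 348,000 passes to the siblings and their issue.
Counting each half-blood sibling's line as half a unit, there are 2 units in 348,000, so one unit is 174,000. Whole-blood lines (Fionn) take 174,000 each; half-blood lines (Esperanza and Zelie) take 87,000 each.
Fionn's share (174,000) is divided into 3 shares of 58,000: Florian, Liesel, and Benedek each take 58,000.

Florian receives 58,000.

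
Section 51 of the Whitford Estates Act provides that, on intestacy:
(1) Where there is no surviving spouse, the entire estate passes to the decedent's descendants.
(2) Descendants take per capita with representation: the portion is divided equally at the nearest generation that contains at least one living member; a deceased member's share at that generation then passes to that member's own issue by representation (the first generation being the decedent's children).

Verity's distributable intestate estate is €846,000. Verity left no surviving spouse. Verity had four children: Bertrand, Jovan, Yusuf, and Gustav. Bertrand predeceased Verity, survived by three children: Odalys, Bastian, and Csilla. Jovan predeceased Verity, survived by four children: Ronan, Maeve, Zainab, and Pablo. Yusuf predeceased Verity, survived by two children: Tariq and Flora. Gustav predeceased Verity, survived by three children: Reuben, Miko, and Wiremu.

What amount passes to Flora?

Flora receives €70,500.

The entire €846,000 passes to the descendants.
No child survives, so the initial division is made at the grandchildren's generation.
That amount (€846,000) is divided into 12 shares of €70,500: Odalys, Bastian, Csilla, Ronan, Maeve, Zainab, Pablo, Tariq, Flora, Reuben, Miko, and Wiremu each take €70,500.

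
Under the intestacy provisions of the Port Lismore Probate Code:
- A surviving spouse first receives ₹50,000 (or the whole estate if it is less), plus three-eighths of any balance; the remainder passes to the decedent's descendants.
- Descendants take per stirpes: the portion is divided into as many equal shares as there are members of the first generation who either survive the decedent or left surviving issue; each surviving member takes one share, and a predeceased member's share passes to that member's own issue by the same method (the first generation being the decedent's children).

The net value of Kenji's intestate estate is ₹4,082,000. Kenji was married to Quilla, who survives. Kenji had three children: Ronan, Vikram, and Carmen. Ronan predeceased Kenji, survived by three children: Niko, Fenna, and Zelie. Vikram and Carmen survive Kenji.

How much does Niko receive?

Quilla first takes ₹50,000, leaving a balance of ₹4,032,000. Quilla then takes three-eighths of the balance (₹1,512,000), for a total of ₹1,562,000. The remaining ₹2,520,000 passes to the descendants.
The descendants' portion (₹2,520,000) is divided into 3 shares of ₹840,000: Vikram and Carmen each take ₹840,000; Ronan's ₹840,000 share passes to Ronan's issue.
Ronan's share (₹840,000) is divided into 3 shares of ₹280,000: Niko, Fenna, and Zelie each take ₹280,000.

Niko receives ₹280,000.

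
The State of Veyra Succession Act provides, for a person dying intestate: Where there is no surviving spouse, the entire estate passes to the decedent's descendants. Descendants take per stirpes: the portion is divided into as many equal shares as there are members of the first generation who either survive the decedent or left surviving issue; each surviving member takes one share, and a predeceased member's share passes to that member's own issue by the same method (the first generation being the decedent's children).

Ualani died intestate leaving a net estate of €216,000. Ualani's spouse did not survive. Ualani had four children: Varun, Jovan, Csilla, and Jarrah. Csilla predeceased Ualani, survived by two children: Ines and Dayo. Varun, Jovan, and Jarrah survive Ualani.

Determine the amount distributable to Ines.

Ines receives €27,000.

The entire €216,000 passes to the descendants.
That amount (€216,000) is divided into 4 shares of €54,000: Varun, Jovan, and Jarrah each take €54,000; Csilla's €54,000 share passes to Csilla's issue.
Csilla's share (€54,000) is divided into 2 shares of €27,000: Ines and Dayo each take €27,000.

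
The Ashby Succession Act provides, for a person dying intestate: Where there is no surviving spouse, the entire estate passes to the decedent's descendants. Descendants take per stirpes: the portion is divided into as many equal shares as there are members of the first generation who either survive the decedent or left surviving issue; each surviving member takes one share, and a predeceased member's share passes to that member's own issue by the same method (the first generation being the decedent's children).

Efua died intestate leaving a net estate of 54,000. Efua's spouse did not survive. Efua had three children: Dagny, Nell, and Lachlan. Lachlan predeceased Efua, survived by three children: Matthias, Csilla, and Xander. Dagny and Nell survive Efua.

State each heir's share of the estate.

The entire 54,000 passes to the descendants.
That amount (54,000) is divided into 3 shares of 18,000: Dagny and Nell each take 18,000; Lachlan's 18,000 share passes to Lachlan's issue.
Lachlan's share (18,000) is divided into 3 shares of 6,000: Matthias, Csilla, and Xander each take 6,000.

Dagny: 18,000; Nell: 18,000; Matthias: 6,000; Csilla: 6,000; Xander: 6,000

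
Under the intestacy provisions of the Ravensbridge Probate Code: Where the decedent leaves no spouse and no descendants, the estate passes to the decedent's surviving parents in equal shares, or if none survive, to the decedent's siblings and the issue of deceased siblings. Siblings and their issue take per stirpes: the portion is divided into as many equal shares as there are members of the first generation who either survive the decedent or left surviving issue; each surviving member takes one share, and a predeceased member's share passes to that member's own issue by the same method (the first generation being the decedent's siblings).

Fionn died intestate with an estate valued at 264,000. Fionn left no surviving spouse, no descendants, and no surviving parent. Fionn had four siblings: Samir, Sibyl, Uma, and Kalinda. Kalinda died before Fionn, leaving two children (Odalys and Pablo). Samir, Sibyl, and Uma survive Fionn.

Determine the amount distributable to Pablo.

The entire 264,000 passes to the siblings and their issue.
That amount (264,000) is divided into 4 shares of 66,000: Samir, Sibyl, and Uma each take 66,000; Kalinda's 66,000 share passes to Kalinda's issue.
Kalinda's share (66,000) is divided into 2 shares of 33,000: Odalys and Pablo each take 33,000.

Pablo receives 33,000.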